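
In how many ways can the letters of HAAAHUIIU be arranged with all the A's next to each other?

630

Treat the 3 copies of A as a single block. The multiset to arrange is then {AAA, H, H, I, I, U, U}, 7 items in all.
That gives (7)!/(2!·2!·2!) = 630 arrangements.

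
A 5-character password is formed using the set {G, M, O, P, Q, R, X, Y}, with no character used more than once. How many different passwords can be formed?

6720

With no repetition, fill the 5 characters in order: 8 choices, then 7, down to 4.
8 × 7 × 6 × 5 × 4 = 6720.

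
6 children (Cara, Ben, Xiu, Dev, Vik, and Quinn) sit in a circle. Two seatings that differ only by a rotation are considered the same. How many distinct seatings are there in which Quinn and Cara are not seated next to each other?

72

Without the restriction there are (5)! = 120 seatings.
Seatings with Quinn beside Cara: treat them as a block with 2 internal orders, giving 2 × (4)! = 48.
Subtracting, 120 − 48 = 72.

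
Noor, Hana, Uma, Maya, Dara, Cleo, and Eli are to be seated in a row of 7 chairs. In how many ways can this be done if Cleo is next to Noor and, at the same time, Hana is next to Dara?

Treat {Cleo,Noor} as one block (2 orders) and {Hana,Dara} as another (2 orders).
That leaves 5 units to arrange: 2 × 2 × 5! = 4 × 120 = 480.

480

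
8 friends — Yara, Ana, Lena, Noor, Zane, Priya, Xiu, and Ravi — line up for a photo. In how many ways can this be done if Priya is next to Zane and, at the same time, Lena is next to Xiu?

2880

Treat {Priya,Zane} as one block (2 orders) and {Lena,Xiu} as another (2 orders).
That leaves 6 units to arrange: 2 × 2 × 6! = 4 × 720 = 2880.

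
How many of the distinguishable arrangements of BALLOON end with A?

180

Fix A in the last position and arrange the remaining 6 letters.
Those 6 letters have L appearing twice and O appearing twice, giving (6)!/(2!·2!) = 180.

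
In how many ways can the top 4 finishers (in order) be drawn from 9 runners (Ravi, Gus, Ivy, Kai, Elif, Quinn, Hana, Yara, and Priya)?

There are 9 choices for 1st place, 8 for 2nd, and so on down to 6 for position 4.
That gives 9 × 8 × 7 × 6 = 3024.

3024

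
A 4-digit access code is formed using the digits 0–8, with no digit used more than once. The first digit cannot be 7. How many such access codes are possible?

The first digit has 9−1 = 8 choices (anything except 7).
The remaining 3 digits are filled from the other 8 symbols without repetition: 8 × 7 × 6 = 336.
Total: 8 × 336 = 2688.

2688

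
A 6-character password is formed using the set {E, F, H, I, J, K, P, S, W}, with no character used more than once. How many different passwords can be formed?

Choose and order 6 of the 9 symbols: the first character has 9 options, the next 8, and so on down to 4.
9 × 8 × 7 × 6 × 5 × 4 = 60480.

60480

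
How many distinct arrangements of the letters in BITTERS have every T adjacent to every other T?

Treat the 2 copies of T as a single block. The multiset to arrange is then {TT, B, E, I, R, S}, 6 items in all.
All 6 items are distinct, so there are (6)! = 720 arrangements.

720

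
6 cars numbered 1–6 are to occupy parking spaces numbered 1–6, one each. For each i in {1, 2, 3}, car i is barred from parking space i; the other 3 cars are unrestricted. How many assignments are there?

Let Aᵢ (for i ∈ {1, 2, 3}) be the placements that put car i in its forbidden parking space. Any j of these fix j positions, leaving (6−j)! ways to fill the rest, and there are C(3,j) ways to pick which j.
By inclusion–exclusion, the number of valid placements is Σ_{j=0}^{3} (−1)^j C(3,j)·(6−j)!.
Computing: 720 − 360 + 72 − 6 = 426.

426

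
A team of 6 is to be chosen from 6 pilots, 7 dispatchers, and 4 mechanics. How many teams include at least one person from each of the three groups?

9996

Total 6-person selections from all 17: C(17,6) = 12376.
Subtract selections that omit an entire group: no pilots → C(11,6) = 462; no dispatchers → C(10,6) = 210; no mechanics → C(13,6) = 1716.
Add back selections omitting two groups (i.e. drawn from a single group): C(6,6) + C(7,6) + C(4,6) = 8.
By inclusion–exclusion: 12376 − 2388 + 8 = 9996.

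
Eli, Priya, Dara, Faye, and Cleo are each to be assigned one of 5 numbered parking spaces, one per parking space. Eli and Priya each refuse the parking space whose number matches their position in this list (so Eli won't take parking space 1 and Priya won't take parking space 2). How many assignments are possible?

78

Let Aᵢ (for i ∈ {1, 2}) be the placements that put person i in their forbidden parking space. Any j of these fix j positions, leaving (5−j)! ways to fill the rest, and there are C(2,j) ways to pick which j.
By inclusion–exclusion, the number of valid placements is Σ_{j=0}^{2} (−1)^j C(2,j)·(5−j)!.
Computing: 120 − 48 + 6 = 78.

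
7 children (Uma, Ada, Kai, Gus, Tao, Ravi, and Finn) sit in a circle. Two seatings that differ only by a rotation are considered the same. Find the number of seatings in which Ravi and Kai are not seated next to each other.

All circular seatings of 7 people number (6)! = 720.
Those with Ravi next to Kai: fuse the pair into one unit and seat 6 units around a circle — 2·(5)! = 240.
Subtracting, 720 − 240 = 480.

480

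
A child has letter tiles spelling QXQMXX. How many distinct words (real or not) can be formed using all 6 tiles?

Letter multiplicities in QXQMXX: M×1, Q×2, X×3.
The number of distinct arrangements is 6!/(3!·2!) = 720/12 = 60.

60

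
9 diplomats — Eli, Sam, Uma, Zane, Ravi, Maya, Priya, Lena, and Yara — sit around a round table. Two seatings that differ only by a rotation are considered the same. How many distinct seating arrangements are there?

Seat Eli anywhere (absorbing the rotational symmetry), then permute the other 8: (8)! = 40320.

40320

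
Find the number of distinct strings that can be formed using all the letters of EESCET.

120

Letter multiplicities in EESCET: C×1, E×3, S×1, T×1.
The number of distinct arrangements is 6!/(3!) = 720/6 = 120.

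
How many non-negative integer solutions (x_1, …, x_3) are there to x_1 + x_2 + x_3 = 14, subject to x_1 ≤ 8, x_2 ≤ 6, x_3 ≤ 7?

35

Without the upper bounds there are C(16,2) = 120 ways to split 14 among 3 variables.
Subtract solutions that violate a single cap (substitute x_i' = x_i − (cap_i+1)): x_1 ≥ 9 gives C(7,2) = 21; x_2 ≥ 7 gives C(9,2) = 36; x_3 ≥ 8 gives C(8,2) = 28. Together 85.
No two caps can be exceeded simultaneously, so the pair terms are all 0.
By inclusion–exclusion the count is 120 − 85 + 0 = 35.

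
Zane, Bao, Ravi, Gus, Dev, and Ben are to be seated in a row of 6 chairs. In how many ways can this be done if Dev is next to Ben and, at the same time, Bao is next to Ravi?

96

Treat {Dev,Ben} as one block (2 orders) and {Bao,Ravi} as another (2 orders).
That leaves 4 units to arrange: 2 × 2 × 4! = 4 × 24 = 96.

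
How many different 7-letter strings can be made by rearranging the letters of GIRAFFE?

2520

GIRAFFE has 7 letters with F appearing twice.
So there are 7! / (2!) = 2520 distinguishable arrangements.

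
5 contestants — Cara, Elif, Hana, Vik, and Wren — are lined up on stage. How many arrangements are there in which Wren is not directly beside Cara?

There are 5! = 120 arrangements in all. If Wren and Cara are adjacent, merging them into one block gives 2·(4)! = 48 arrangements.
So 120 − 48 = 72 arrangements keep them apart.

72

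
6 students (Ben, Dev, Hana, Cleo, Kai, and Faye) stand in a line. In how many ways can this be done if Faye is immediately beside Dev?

Place the 4 others and the Faye-Dev pair as 5 objects in a line; the pair has 2 internal arrangements.
That gives 2 × 5! = 2 × 120 = 240.

240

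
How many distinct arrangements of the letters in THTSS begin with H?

6

Fix H in the first position and arrange the remaining 4 letters.
Those 4 letters have S appearing twice and T appearing twice, giving (4)!/(2!·2!) = 6.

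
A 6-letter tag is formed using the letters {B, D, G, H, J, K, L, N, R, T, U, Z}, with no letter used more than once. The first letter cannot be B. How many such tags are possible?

609840

The first letter has 12−1 = 11 choices (anything except B).
The remaining 5 letters are filled from the other 11 symbols without repetition: 11 × 10 × 9 × 8 × 7 = 55440.
Total: 11 × 55440 = 609840.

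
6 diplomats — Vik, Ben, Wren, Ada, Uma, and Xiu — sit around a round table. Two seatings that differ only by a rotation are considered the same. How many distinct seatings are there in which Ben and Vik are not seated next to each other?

72

All circular seatings of 6 people number (5)! = 120.
Those with Ben next to Vik: fuse the pair into one unit and seat 5 units around a circle — 2·(4)! = 48.
Subtracting, 120 − 48 = 72.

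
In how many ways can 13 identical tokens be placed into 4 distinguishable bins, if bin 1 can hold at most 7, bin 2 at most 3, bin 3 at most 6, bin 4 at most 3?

Without the upper bounds there are C(16,3) = 560 ways to split 13 among 4 bins.
Subtract solutions that violate a single cap (substitute x_i' = x_i − (cap_i+1)): x_1 ≥ 8 gives C(8,3) = 56; x_2 ≥ 4 gives C(12,3) = 220; x_3 ≥ 7 gives C(9,3) = 84; x_4 ≥ 4 gives C(12,3) = 220. Together 580.
Add back pairs where two caps are both exceeded: 4 + 0 + 4 + 10 + 56 + 10 = 84.
By inclusion–exclusion the count is 560 − 580 + 84 = 64.

64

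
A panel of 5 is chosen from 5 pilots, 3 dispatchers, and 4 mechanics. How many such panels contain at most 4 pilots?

Split by how many pilots are chosen (0 through 4).
Sum: C(5,0)·C(7,5) + C(5,1)·C(7,4) + C(5,2)·C(7,3) + C(5,3)·C(7,2) + C(5,4)·C(7,1) = 21 + 175 + 350 + 210 + 35 = 791.

791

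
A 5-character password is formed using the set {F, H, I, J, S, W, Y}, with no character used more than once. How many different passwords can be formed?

2520

With no repetition, fill the 5 characters in order: 7 choices, then 6, down to 3.
7 × 6 × 5 × 4 × 3 = 2520.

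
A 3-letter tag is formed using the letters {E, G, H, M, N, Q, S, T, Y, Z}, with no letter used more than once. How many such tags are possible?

Choose and order 3 of the 10 symbols: the first letter has 10 options, the next 9, then 8.
10 × 9 × 8 = 720.

720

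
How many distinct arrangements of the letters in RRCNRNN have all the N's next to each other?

20

Treat the 3 copies of N as a single block. The multiset to arrange is then {NNN, C, R, R, R}, 5 items in all.
That gives (5)!/(3!) = 20 arrangements.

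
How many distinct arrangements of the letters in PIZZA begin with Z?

24

With the first slot taken by Z, it remains to arrange the other 4 letters (PIZA).
Those 4 letters are all distinct, giving (4)! = 24.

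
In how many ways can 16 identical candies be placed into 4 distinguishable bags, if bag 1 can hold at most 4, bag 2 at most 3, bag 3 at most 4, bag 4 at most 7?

Without the upper bounds there are C(19,3) = 969 ways to split 16 among 4 bags.
Subtract solutions that violate a single cap (substitute x_i' = x_i − (cap_i+1)): x_1 ≥ 5 gives C(14,3) = 364; x_2 ≥ 4 gives C(15,3) = 455; x_3 ≥ 5 gives C(14,3) = 364; x_4 ≥ 8 gives C(11,3) = 165. Together 1348.
Add back pairs where two caps are both exceeded: 120 + 84 + 20 + 120 + 35 + 20 = 399.
Subtract triples: 10 + 0 + 0 + 0 = 10.
By inclusion–exclusion the count is 969 − 1348 + 399 − 10 = 10.

10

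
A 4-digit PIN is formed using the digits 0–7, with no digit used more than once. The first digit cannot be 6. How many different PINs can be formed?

The first digit has 8−1 = 7 choices (anything except 6).
The remaining 3 digits are filled from the other 7 symbols without repetition: 7 × 6 × 5 = 210.
Total: 7 × 210 = 1470.

1470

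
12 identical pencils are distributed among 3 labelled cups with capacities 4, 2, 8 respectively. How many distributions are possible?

Ignoring the caps, the number of non-negative solutions to x_1+…+x_3 = 12 is C(14,2) = 91.
Subtract solutions that violate a single cap (substitute x_i' = x_i − (cap_i+1)): x_1 ≥ 5 gives C(9,2) = 36; x_2 ≥ 3 gives C(11,2) = 55; x_3 ≥ 9 gives C(5,2) = 10. Together 101.
Add back pairs where two caps are both exceeded: 15 + 0 + 1 = 16.
By inclusion–exclusion the count is 91 − 101 + 16 = 6.

6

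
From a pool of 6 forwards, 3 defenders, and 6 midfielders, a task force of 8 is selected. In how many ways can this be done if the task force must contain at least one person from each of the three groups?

5922

With no constraint there are C(15,8) = 6435 possible selections.
Subtract selections that omit an entire group: no forwards → C(9,8) = 9; no defenders → C(12,8) = 495; no midfielders → C(9,8) = 9.
Add back selections omitting two groups (i.e. drawn from a single group): C(6,8) + C(3,8) + C(6,8) = 0.
By inclusion–exclusion: 6435 − 513 + 0 = 5922.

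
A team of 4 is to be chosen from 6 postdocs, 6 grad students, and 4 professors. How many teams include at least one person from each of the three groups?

With no constraint there are C(16,4) = 1820 possible selections.
Subtract selections that omit an entire group: no postdocs → C(10,4) = 210; no grad students → C(10,4) = 210; no professors → C(12,4) = 495.
Add back selections omitting two groups (i.e. drawn from a single group): C(6,4) + C(6,4) + C(4,4) = 31.
By inclusion–exclusion: 1820 − 915 + 31 = 936.

936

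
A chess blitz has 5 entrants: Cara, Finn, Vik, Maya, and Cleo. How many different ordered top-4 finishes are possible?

There are 5 choices for 1st place, 4 for 2nd, and so on down to 2 for position 4.
That gives 5 × 4 × 3 × 2 = 120.

120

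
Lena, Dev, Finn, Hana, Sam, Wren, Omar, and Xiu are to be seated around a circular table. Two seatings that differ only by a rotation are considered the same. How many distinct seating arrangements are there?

Fix one person's seat to break rotational symmetry; the remaining 7 people can be arranged in (7)! = 5040 ways.

5040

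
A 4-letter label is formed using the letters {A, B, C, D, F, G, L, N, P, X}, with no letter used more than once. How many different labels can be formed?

5040

This is a permutation of 4 out of 10: P(10,4) = 10!/6!.
That product is 10 × 9 × 8 × 7 = 5040.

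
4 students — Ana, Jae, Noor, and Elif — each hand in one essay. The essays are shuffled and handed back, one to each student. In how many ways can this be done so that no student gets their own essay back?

9

This is the derangement count D_4: permutations of 4 items with no fixed point.
By inclusion–exclusion this is Σ_{j=0}^{4} (−1)^j C(4,j)·(4−j)!.
Computing: 24 − 24 + 12 − 4 + 1 = 9.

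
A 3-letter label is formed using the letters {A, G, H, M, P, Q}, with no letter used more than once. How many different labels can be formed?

This is a permutation of 3 out of 6: P(6,3) = 6!/3!.
6 × 5 × 4 = 120.

120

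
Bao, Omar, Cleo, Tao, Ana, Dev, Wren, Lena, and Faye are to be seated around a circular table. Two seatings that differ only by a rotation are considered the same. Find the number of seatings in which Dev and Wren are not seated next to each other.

30240

Without the restriction there are (8)! = 40320 seatings.
Seatings with Dev beside Wren: treat them as a block with 2 internal orders, giving 2 × (7)! = 10080.
Subtracting, 40320 − 10080 = 30240.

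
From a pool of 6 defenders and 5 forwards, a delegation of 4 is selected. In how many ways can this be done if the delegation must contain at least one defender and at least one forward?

310

Total 4-person selections from all 11: C(11,4) = 330.
Selections missing a whole group: no defenders → C(5,4) = 5; no forwards → C(6,4) = 15.
Both groups omitted at once is impossible, so 330 − 20 = 310.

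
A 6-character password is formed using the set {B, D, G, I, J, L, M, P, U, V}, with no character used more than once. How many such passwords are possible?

With no repetition, fill the 6 characters in order: 10 choices, then 9, down to 5.
10 × 9 × 8 × 7 × 6 × 5 = 151200.

151200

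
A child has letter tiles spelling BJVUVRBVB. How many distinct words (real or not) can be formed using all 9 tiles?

10080

Letter multiplicities in BJVUVRBVB: B×3, J×1, R×1, U×1, V×3.
Dividing 9! = 362880 by 3!·3! = 36 for the repeated letters gives 10080.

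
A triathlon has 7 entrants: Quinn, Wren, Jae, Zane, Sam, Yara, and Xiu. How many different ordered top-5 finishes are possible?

This is an ordered selection of 5 from 7: P(7,5).
That gives 7 × 6 × 5 × 4 × 3 = 2520.

2520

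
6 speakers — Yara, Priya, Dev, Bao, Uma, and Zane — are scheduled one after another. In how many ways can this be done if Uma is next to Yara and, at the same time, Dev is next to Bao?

96

Treat {Uma,Yara} as one block (2 orders) and {Dev,Bao} as another (2 orders).
That leaves 4 units to arrange: 2 × 2 × 4! = 4 × 24 = 96.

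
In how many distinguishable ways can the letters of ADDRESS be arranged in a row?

The 7 letters of ADDRESS have repeats: D appearing twice and S appearing twice.
Dividing 7! = 5040 by 2!·2! = 4 for the repeated letters gives 1260.

1260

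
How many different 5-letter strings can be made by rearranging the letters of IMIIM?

10

The 5 letters of IMIIM have repeats: I appearing 3 times and M appearing twice.
Dividing 5! = 120 by 3!·2! = 12 for the repeated letters gives 10.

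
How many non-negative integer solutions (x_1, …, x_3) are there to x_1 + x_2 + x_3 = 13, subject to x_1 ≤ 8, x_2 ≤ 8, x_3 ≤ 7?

By stars and bars, unrestricted non-negative solutions to x_1+…+x_3 = 13 number C(13+2,2) = 105.
Subtract solutions that violate a single cap (substitute x_i' = x_i − (cap_i+1)): x_1 ≥ 9 gives C(6,2) = 15; x_2 ≥ 9 gives C(6,2) = 15; x_3 ≥ 8 gives C(7,2) = 21. Together 51.
No two caps can be exceeded simultaneously, so the pair terms are all 0.
By inclusion–exclusion the count is 105 − 51 + 0 = 54.

54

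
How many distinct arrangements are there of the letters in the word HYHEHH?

The 6 letters of HYHEHH have repeats: H appearing 4 times.
Dividing 6! = 720 by 4! = 24 for the repeated letters gives 30.

30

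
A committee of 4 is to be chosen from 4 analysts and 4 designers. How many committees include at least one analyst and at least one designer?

Unrestricted: C(8,4) = 70 ways to pick any 4 of the 8.
Subtract selections that omit an entire group: no analysts → C(4,4) = 1; no designers → C(4,4) = 1.
Both groups omitted at once is impossible, so 70 − 2 = 68.

68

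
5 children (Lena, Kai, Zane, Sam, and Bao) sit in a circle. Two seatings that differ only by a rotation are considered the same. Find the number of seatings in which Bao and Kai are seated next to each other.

Treat {Bao, Kai} as one unit (2 internal orders) and seat the resulting 4 units around the table: (3)! circular arrangements.
So 2 × (3)! = 2 × 6 = 12.

12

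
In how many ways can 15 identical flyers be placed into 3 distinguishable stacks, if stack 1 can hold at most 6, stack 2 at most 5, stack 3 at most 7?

By stars and bars, unrestricted non-negative solutions to x_1+…+x_3 = 15 number C(15+2,2) = 136.
Subtract solutions that violate a single cap (substitute x_i' = x_i − (cap_i+1)): x_1 ≥ 7 gives C(10,2) = 45; x_2 ≥ 6 gives C(11,2) = 55; x_3 ≥ 8 gives C(9,2) = 36. Together 136.
Add back pairs where two caps are both exceeded: 6 + 1 + 3 = 10.
By inclusion–exclusion the count is 136 − 136 + 10 = 10.

10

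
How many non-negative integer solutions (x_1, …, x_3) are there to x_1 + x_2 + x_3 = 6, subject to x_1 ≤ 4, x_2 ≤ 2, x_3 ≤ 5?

Ignoring the caps, the number of non-negative solutions to x_1+…+x_3 = 6 is C(8,2) = 28.
Subtract solutions that violate a single cap (substitute x_i' = x_i − (cap_i+1)): x_1 ≥ 5 gives C(3,2) = 3; x_2 ≥ 3 gives C(5,2) = 10; x_3 ≥ 6 gives C(2,2) = 1. Together 14.
No two caps can be exceeded simultaneously, so the pair terms are all 0.
By inclusion–exclusion the count is 28 − 14 + 0 = 14.

14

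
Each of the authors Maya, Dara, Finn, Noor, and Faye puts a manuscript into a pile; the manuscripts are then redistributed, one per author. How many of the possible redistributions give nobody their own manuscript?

Let Aᵢ be the assignments in which author i gets their own manuscript. We want the size of the complement of A₁∪…∪A_5.
By inclusion–exclusion this is Σ_{j=0}^{5} (−1)^j C(5,j)·(5−j)!.
Computing: 120 − 120 + 60 − 20 + 5 − 1 = 44.

44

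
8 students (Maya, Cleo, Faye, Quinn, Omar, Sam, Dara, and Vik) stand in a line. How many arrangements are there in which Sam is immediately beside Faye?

Glue Sam and Faye into one block (2 internal orders), leaving 7 units to arrange in a row.
So the count is 2·(7)! = 10080.

10080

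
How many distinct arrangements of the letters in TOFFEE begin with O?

With the first slot taken by O, it remains to arrange the other 5 letters (TFFEE).
Those 5 letters have E appearing twice and F appearing twice, giving (5)!/(2!·2!) = 30.

30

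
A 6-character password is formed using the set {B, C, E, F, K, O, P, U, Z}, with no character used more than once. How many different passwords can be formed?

With no repetition, fill the 6 characters in order: 9 choices, then 8, down to 4.
9 × 8 × 7 × 6 × 5 × 4 = 60480.

60480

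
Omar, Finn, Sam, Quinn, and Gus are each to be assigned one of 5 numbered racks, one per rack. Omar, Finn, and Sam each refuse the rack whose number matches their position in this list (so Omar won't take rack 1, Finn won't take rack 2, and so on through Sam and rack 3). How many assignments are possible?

Let Aᵢ (for i ∈ {1, 2, 3}) be the placements that put person i in their forbidden rack. Any j of these fix j positions, leaving (5−j)! ways to fill the rest, and there are C(3,j) ways to pick which j.
By inclusion–exclusion, the number of valid placements is Σ_{j=0}^{3} (−1)^j C(3,j)·(5−j)!.
Computing: 120 − 72 + 18 − 2 = 64.

64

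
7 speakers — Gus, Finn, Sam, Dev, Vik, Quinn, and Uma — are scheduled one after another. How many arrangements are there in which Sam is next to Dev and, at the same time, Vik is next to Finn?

480

Treat {Sam,Dev} as one block (2 orders) and {Vik,Finn} as another (2 orders).
That leaves 5 units to arrange: 2 × 2 × 5! = 4 × 120 = 480.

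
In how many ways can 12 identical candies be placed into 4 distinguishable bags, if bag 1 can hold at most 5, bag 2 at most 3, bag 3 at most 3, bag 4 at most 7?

63

Ignoring the caps, the number of non-negative solutions to x_1+…+x_4 = 12 is C(15,3) = 455.
Subtract solutions that violate a single cap (substitute x_i' = x_i − (cap_i+1)): x_1 ≥ 6 gives C(9,3) = 84; x_2 ≥ 4 gives C(11,3) = 165; x_3 ≥ 4 gives C(11,3) = 165; x_4 ≥ 8 gives C(7,3) = 35. Together 449.
Add back pairs where two caps are both exceeded: 10 + 10 + 0 + 35 + 1 + 1 = 57.
By inclusion–exclusion the count is 455 − 449 + 57 = 63.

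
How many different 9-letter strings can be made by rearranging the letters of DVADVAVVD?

1260

DVADVAVVD has 9 letters with A appearing twice, D appearing 3 times, and V appearing 4 times.
The number of distinct arrangements is 9!/(4!·3!·2!) = 362880/288 = 1260.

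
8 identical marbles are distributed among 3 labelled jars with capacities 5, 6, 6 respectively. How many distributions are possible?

Without the upper bounds there are C(10,2) = 45 ways to split 8 among 3 jars.
Subtract solutions that violate a single cap (substitute x_i' = x_i − (cap_i+1)): x_1 ≥ 6 gives C(4,2) = 6; x_2 ≥ 7 gives C(3,2) = 3; x_3 ≥ 7 gives C(3,2) = 3. Together 12.
No two caps can be exceeded simultaneously, so the pair terms are all 0.
By inclusion–exclusion the count is 45 − 12 + 0 = 33.

33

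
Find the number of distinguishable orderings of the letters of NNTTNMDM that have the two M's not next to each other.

There are 8!/(3!·2!·2!) = 1680 arrangements of NNTTNMDM in total.
If the two M's are adjacent, glue them into one block, leaving 7 items to arrange: (7)!/(3!·2!) = 420 ways.
Subtracting, 1680 − 420 = 1260 arrangements keep the M's apart.

1260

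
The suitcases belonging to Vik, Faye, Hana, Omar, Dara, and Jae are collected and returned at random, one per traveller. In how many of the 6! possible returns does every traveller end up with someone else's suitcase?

Count assignments avoiding every fixed point. For any j of the 6 travellers fixed to their own suitcase, the other 6−j can be arranged in (6−j)! ways.
By inclusion–exclusion this is Σ_{j=0}^{6} (−1)^j C(6,j)·(6−j)!.
Computing: 720 − 720 + 360 − 120 + 30 − 6 + 1 = 265.

265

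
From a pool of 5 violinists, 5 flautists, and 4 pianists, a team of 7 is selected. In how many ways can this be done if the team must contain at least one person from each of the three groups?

3240

Unrestricted: C(14,7) = 3432 ways to pick any 7 of the 14.
Selections missing a whole group: no violinists → C(9,7) = 36; no flautists → C(9,7) = 36; no pianists → C(10,7) = 120.
Add back selections omitting two groups (i.e. drawn from a single group): C(5,7) + C(5,7) + C(4,7) = 0.
By inclusion–exclusion: 3432 − 192 + 0 = 3240.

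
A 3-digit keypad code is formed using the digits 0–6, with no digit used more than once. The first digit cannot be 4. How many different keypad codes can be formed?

180

The first digit has 7−1 = 6 choices (anything except 4).
The remaining 2 digits are filled from the other 6 symbols without repetition: 6 × 5 = 30.
Total: 6 × 30 = 180.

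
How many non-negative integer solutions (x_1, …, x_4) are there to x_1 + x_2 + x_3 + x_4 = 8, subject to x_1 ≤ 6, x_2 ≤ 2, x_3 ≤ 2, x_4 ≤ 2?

Without the upper bounds there are C(11,3) = 165 ways to split 8 among 4 variables.
Subtract solutions that violate a single cap (substitute x_i' = x_i − (cap_i+1)): x_1 ≥ 7 gives C(4,3) = 4; x_2 ≥ 3 gives C(8,3) = 56; x_3 ≥ 3 gives C(8,3) = 56; x_4 ≥ 3 gives C(8,3) = 56. Together 172.
Add back pairs where two caps are both exceeded: 0 + 0 + 0 + 10 + 10 + 10 = 30.
By inclusion–exclusion the count is 165 − 172 + 30 = 23.

23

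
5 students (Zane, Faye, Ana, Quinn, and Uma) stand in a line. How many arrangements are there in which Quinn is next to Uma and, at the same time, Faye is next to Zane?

24

Treat {Quinn,Uma} as one block (2 orders) and {Faye,Zane} as another (2 orders).
That leaves 3 units to arrange: 2 × 2 × 3! = 4 × 6 = 24.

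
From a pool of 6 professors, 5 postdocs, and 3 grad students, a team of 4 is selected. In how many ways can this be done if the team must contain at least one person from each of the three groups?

Total 4-person selections from all 14: C(14,4) = 1001.
Selections missing a whole group: no professors → C(8,4) = 70; no postdocs → C(9,4) = 126; no grad students → C(11,4) = 330.
Add back selections omitting two groups (i.e. drawn from a single group): C(6,4) + C(5,4) + C(3,4) = 20.
By inclusion–exclusion: 1001 − 526 + 20 = 495.

495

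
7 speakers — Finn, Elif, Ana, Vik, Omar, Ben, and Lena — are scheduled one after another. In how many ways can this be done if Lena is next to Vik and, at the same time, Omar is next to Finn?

Treat {Lena,Vik} as one block (2 orders) and {Omar,Finn} as another (2 orders).
That leaves 5 units to arrange: 2 × 2 × 5! = 4 × 120 = 480.

480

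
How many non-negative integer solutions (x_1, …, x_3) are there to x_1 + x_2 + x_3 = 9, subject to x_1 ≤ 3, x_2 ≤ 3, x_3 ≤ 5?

By stars and bars, unrestricted non-negative solutions to x_1+…+x_3 = 9 number C(9+2,2) = 55.
Subtract solutions that violate a single cap (substitute x_i' = x_i − (cap_i+1)): x_1 ≥ 4 gives C(7,2) = 21; x_2 ≥ 4 gives C(7,2) = 21; x_3 ≥ 6 gives C(5,2) = 10. Together 52.
Add back pairs where two caps are both exceeded: 3 + 0 + 0 = 3.
By inclusion–exclusion the count is 55 − 52 + 3 = 6.

6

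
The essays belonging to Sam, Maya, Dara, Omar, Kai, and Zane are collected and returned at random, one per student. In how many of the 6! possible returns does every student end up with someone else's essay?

265

This is the derangement count D_6: permutations of 6 items with no fixed point.
By inclusion–exclusion this is Σ_{j=0}^{6} (−1)^j C(6,j)·(6−j)!.
Computing: 720 − 720 + 360 − 120 + 30 − 6 + 1 = 265.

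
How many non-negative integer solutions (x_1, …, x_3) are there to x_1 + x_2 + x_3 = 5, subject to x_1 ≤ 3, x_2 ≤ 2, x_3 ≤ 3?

9

Ignoring the caps, the number of non-negative solutions to x_1+…+x_3 = 5 is C(7,2) = 21.
Subtract solutions that violate a single cap (substitute x_i' = x_i − (cap_i+1)): x_1 ≥ 4 gives C(3,2) = 3; x_2 ≥ 3 gives C(4,2) = 6; x_3 ≥ 4 gives C(3,2) = 3. Together 12.
No two caps can be exceeded simultaneously, so the pair terms are all 0.
By inclusion–exclusion the count is 21 − 12 + 0 = 9.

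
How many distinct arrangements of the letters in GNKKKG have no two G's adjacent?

Total arrangements of GNKKKG: 6!/(3!·2!) = 60.
If the two G's are adjacent, glue them into one block, leaving 5 items to arrange: (5)!/(3!) = 20 ways.
Subtracting, 60 − 20 = 40 arrangements keep the G's apart.

40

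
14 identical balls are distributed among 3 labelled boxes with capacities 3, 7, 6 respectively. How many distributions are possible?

Ignoring the caps, the number of non-negative solutions to x_1+…+x_3 = 14 is C(16,2) = 120.
Subtract solutions that violate a single cap (substitute x_i' = x_i − (cap_i+1)): x_1 ≥ 4 gives C(12,2) = 66; x_2 ≥ 8 gives C(8,2) = 28; x_3 ≥ 7 gives C(9,2) = 36. Together 130.
Add back pairs where two caps are both exceeded: 6 + 10 + 0 = 16.
By inclusion–exclusion the count is 120 − 130 + 16 = 6.

6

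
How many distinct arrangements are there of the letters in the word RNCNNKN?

Letter multiplicities in RNCNNKN: C×1, K×1, N×4, R×1.
So there are 7! / (4!) = 210 distinguishable arrangements.

210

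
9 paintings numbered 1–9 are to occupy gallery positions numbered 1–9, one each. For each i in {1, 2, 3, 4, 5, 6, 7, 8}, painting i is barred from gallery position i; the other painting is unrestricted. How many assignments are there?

148329

Let Aᵢ (for 1 ≤ i ≤ 8) be the placements that put painting i in its forbidden gallery position. Any j of these fix j positions, leaving (9−j)! ways to fill the rest, and there are C(8,j) ways to pick which j.
By inclusion–exclusion, the number of valid placements is Σ_{j=0}^{8} (−1)^j C(8,j)·(9−j)!.
Computing: 362880 − 322560 + 141120 − 40320 + 8400 − 1344 + 168 − 16 + 1 = 148329.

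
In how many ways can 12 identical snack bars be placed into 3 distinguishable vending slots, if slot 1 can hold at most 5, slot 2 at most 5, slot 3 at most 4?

6

By stars and bars, unrestricted non-negative solutions to x_1+…+x_3 = 12 number C(12+2,2) = 91.
Subtract solutions that violate a single cap (substitute x_i' = x_i − (cap_i+1)): x_1 ≥ 6 gives C(8,2) = 28; x_2 ≥ 6 gives C(8,2) = 28; x_3 ≥ 5 gives C(9,2) = 36. Together 92.
Add back pairs where two caps are both exceeded: 1 + 3 + 3 = 7.
By inclusion–exclusion the count is 91 − 92 + 7 = 6.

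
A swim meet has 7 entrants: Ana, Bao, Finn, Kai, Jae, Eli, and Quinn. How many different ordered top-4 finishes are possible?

840

There are 7 choices for 1st place, 6 for 2nd, and so on down to 4 for position 4.
That gives 7 × 6 × 5 × 4 = 840.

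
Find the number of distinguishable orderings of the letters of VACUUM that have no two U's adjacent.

240

Total arrangements of VACUUM: 6!/(2!) = 360.
Arrangements with the U's together: treat UU as one letter, giving (5)! = 120.
Hence 360 − 120 = 240.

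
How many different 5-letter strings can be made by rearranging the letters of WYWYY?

WYWYY has 5 letters with W appearing twice and Y appearing 3 times.
So there are 5! / (3!·2!) = 10 distinguishable arrangements.

10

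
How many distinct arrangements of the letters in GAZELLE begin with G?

180

Fix G in the first position and arrange the remaining 6 letters.
Those 6 letters have E appearing twice and L appearing twice, giving (6)!/(2!·2!) = 180.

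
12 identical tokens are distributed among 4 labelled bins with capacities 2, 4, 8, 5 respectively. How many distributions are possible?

Ignoring the caps, the number of non-negative solutions to x_1+…+x_4 = 12 is C(15,3) = 455.
Subtract solutions that violate a single cap (substitute x_i' = x_i − (cap_i+1)): x_1 ≥ 3 gives C(12,3) = 220; x_2 ≥ 5 gives C(10,3) = 120; x_3 ≥ 9 gives C(6,3) = 20; x_4 ≥ 6 gives C(9,3) = 84. Together 444.
Add back pairs where two caps are both exceeded: 35 + 1 + 20 + 0 + 4 + 0 = 60.
By inclusion–exclusion the count is 455 − 444 + 60 = 71.

71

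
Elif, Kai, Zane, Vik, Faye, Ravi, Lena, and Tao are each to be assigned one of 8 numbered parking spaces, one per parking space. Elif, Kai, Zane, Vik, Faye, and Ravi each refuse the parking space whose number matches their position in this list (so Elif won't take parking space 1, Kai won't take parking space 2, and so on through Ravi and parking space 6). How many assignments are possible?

18806

Let Aᵢ (for 1 ≤ i ≤ 6) be the placements that put person i in their forbidden parking space. Any j of these fix j positions, leaving (8−j)! ways to fill the rest, and there are C(6,j) ways to pick which j.
By inclusion–exclusion, the number of valid placements is Σ_{j=0}^{6} (−1)^j C(6,j)·(8−j)!.
Computing: 40320 − 30240 + 10800 − 2400 + 360 − 36 + 2 = 18806.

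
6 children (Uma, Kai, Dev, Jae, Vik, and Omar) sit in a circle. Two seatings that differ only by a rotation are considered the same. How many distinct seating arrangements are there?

Seat Uma anywhere (absorbing the rotational symmetry), then permute the other 5: (5)! = 120.

120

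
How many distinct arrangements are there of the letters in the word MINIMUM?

420

The 7 letters of MINIMUM have repeats: I appearing twice and M appearing 3 times.
Dividing 7! = 5040 by 3!·2! = 12 for the repeated letters gives 420.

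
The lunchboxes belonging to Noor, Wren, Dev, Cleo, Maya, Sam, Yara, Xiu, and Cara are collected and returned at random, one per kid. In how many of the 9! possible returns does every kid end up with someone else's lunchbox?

This is the derangement count D_9: permutations of 9 items with no fixed point.
By inclusion–exclusion this is Σ_{j=0}^{9} (−1)^j C(9,j)·(9−j)!.
Computing: 362880 − 362880 + 181440 − 60480 + 15120 − 3024 + 504 − 72 + 9 − 1 = 133496.

133496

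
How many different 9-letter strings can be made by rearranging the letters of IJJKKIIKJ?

1680

IJJKKIIKJ has 9 letters with I appearing 3 times, J appearing 3 times, and K appearing 3 times.
The number of distinct arrangements is 9!/(3!·3!·3!) = 362880/216 = 1680.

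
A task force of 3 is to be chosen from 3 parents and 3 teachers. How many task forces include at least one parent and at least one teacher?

With no constraint there are C(6,3) = 20 possible selections.
Subtract selections that omit an entire group: no parents → C(3,3) = 1; no teachers → C(3,3) = 1.
Both groups omitted at once is impossible, so 20 − 2 = 18.

18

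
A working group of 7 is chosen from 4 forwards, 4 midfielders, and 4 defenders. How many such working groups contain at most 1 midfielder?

Split by how many midfielders are chosen (0 through 1).
Sum: C(4,0)·C(8,7) + C(4,1)·C(8,6) = 8 + 112 = 120.

120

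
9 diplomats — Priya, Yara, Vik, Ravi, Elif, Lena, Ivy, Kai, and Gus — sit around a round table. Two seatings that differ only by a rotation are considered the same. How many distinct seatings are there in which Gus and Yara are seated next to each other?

Treat {Gus, Yara} as one unit (2 internal orders) and seat the resulting 8 units around the table: (7)! circular arrangements.
So 2 × (7)! = 2 × 5040 = 10080.

10080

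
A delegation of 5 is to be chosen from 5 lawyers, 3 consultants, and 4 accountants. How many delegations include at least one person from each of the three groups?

Total 5-person selections from all 12: C(12,5) = 792.
Selections missing a whole group: no lawyers → C(7,5) = 21; no consultants → C(9,5) = 126; no accountants → C(8,5) = 56.
Add back selections omitting two groups (i.e. drawn from a single group): C(5,5) + C(3,5) + C(4,5) = 1.
By inclusion–exclusion: 792 − 203 + 1 = 590.

590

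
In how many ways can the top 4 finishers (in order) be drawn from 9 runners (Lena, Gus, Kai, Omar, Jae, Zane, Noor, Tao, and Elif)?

There are 9 choices for 1st place, 8 for 2nd, and so on down to 6 for position 4.
That gives 9 × 8 × 7 × 6 = 3024.

3024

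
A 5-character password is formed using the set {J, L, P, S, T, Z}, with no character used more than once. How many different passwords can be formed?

720

With no repetition, fill the 5 characters in order: 6 choices, then 5, down to 2.
6 × 5 × 4 × 3 × 2 = 720.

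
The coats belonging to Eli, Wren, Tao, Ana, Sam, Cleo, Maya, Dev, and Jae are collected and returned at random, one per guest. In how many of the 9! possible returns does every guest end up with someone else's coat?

133496

Count assignments avoiding every fixed point. For any j of the 9 guests fixed to their own coat, the other 9−j can be arranged in (9−j)! ways.
By inclusion–exclusion this is Σ_{j=0}^{9} (−1)^j C(9,j)·(9−j)!.
Computing: 362880 − 362880 + 181440 − 60480 + 15120 − 3024 + 504 − 72 + 9 − 1 = 133496.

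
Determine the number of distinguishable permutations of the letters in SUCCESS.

The 7 letters of SUCCESS have repeats: C appearing twice and S appearing 3 times.
So there are 7! / (3!·2!) = 420 distinguishable arrangements.

420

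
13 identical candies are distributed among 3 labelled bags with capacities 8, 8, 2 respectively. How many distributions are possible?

Without the upper bounds there are C(15,2) = 105 ways to split 13 among 3 bags.
Subtract solutions that violate a single cap (substitute x_i' = x_i − (cap_i+1)): x_1 ≥ 9 gives C(6,2) = 15; x_2 ≥ 9 gives C(6,2) = 15; x_3 ≥ 3 gives C(12,2) = 66. Together 96.
Add back pairs where two caps are both exceeded: 0 + 3 + 3 = 6.
By inclusion–exclusion the count is 105 − 96 + 6 = 15.

15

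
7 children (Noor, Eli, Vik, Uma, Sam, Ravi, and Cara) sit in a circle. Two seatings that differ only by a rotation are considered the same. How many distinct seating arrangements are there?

720

Around a circle, 7 distinct people have 7!/7 = (6)! = 720 rotationally distinct seatings.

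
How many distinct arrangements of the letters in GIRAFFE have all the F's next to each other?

Treat the 2 copies of F as a single block. The multiset to arrange is then {FF, A, E, G, I, R}, 6 items in all.
All 6 items are distinct, so there are (6)! = 720 arrangements.

720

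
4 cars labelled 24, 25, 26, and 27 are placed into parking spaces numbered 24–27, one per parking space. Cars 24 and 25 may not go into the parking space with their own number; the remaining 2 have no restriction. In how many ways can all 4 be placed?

14

Let Aᵢ (for i ∈ {24, 25}) be the placements that put car i in its forbidden parking space. Any j of these fix j positions, leaving (4−j)! ways to fill the rest, and there are C(2,j) ways to pick which j.
By inclusion–exclusion, the number of valid placements is Σ_{j=0}^{2} (−1)^j C(2,j)·(4−j)!.
Computing: 24 − 12 + 2 = 14.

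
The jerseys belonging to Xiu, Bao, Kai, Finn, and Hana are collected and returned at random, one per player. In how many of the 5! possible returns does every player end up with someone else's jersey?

This is the derangement count D_5: permutations of 5 items with no fixed point.
By inclusion–exclusion this is Σ_{j=0}^{5} (−1)^j C(5,j)·(5−j)!.
Computing: 120 − 120 + 60 − 20 + 5 − 1 = 44.

44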